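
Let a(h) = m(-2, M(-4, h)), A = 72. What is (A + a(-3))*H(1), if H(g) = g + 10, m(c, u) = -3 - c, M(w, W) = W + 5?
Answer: 781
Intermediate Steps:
M(w, W) = 5 + W
a(h) = -1 (a(h) = -3 - 1*(-2) = -3 + 2 = -1)
H(g) = 10 + g
(A + a(-3))*H(1) = (72 - 1)*(10 + 1) = 71*11 = 781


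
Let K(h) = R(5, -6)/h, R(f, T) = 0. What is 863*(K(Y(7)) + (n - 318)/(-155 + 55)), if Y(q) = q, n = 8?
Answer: 26753/10 ≈ 2675.3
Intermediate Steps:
K(h) = 0 (K(h) = 0/h = 0)
863*(K(Y(7)) + (n - 318)/(-155 + 55)) = 863*(0 + (8 - 318)/(-155 + 55)) = 863*(0 - 310/(-100)) = 863*(0 - 310*(-1/100)) = 863*(0 + 31/10) = 863*(31/10) = 26753/10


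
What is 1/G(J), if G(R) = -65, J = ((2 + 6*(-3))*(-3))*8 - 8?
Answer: -1/65 ≈ -0.015385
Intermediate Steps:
J = 376 (J = ((2 - 18)*(-3))*8 - 8 = -16*(-3)*8 - 8 = 48*8 - 8 = 384 - 8 = 376)
1/G(J) = 1/(-65) = -1/65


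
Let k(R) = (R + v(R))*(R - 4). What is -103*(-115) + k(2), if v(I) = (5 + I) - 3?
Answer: 11833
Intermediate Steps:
v(I) = 2 + I
k(R) = (-4 + R)*(2 + 2*R) (k(R) = (R + (2 + R))*(R - 4) = (2 + 2*R)*(-4 + R) = (-4 + R)*(2 + 2*R))
-103*(-115) + k(2) = -103*(-115) + (-8 - 6*2 + 2*2**2) = 11845 + (-8 - 12 + 2*4) = 11845 + (-8 - 12 + 8) = 11845 - 12 = 11833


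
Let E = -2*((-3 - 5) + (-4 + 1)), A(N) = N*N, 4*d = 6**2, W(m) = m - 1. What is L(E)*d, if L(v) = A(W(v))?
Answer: 3969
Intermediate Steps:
W(m) = -1 + m
d = 9 (d = (1/4)*6**2 = (1/4)*36 = 9)
A(N) = N**2
E = 22 (E = -2*(-8 - 3) = -2*(-11) = 22)
L(v) = (-1 + v)**2
L(E)*d = (-1 + 22)**2*9 = 21**2*9 = 441*9 = 3969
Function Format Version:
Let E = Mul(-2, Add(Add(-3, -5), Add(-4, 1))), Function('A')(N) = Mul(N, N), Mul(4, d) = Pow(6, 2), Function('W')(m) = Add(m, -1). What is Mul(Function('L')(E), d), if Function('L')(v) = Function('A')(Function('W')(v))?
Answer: 3969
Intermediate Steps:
Function('W')(m) = Add(-1, m)
d = 9 (d = Mul(Rational(1, 4), Pow(6, 2)) = Mul(Rational(1, 4), 36) = 9)
Function('A')(N) = Pow(N, 2)
E = 22 (E = Mul(-2, Add(-8, -3)) = Mul(-2, -11) = 22)
Function('L')(v) = Pow(Add(-1, v), 2)
Mul(Function('L')(E), d) = Mul(Pow(Add(-1, 22), 2), 9) = Mul(Pow(21, 2), 9) = Mul(441, 9) = 3969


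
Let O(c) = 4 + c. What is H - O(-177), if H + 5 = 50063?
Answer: 50231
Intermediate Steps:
H = 50058 (H = -5 + 50063 = 50058)
H - O(-177) = 50058 - (4 - 177) = 50058 - 1*(-173) = 50058 + 173 = 50231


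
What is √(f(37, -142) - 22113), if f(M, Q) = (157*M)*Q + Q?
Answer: I*√847133 ≈ 920.4*I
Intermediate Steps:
f(M, Q) = Q + 157*M*Q (f(M, Q) = 157*M*Q + Q = Q + 157*M*Q)
√(f(37, -142) - 22113) = √(-142*(1 + 157*37) - 22113) = √(-142*(1 + 5809) - 22113) = √(-142*5810 - 22113) = √(-825020 - 22113) = √(-847133) = I*√847133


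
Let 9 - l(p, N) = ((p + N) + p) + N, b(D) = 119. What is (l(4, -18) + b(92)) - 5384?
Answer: -5228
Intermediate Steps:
l(p, N) = 9 - 2*N - 2*p (l(p, N) = 9 - (((p + N) + p) + N) = 9 - (((N + p) + p) + N) = 9 - ((N + 2*p) + N) = 9 - (2*N + 2*p) = 9 + (-2*N - 2*p) = 9 - 2*N - 2*p)
(l(4, -18) + b(92)) - 5384 = ((9 - 2*(-18) - 2*4) + 119) - 5384 = ((9 + 36 - 8) + 119) - 5384 = (37 + 119) - 5384 = 156 - 5384 = -5228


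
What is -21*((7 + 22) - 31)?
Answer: 42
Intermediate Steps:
-21*((7 + 22) - 31) = -21*(29 - 31) = -21*(-2) = 42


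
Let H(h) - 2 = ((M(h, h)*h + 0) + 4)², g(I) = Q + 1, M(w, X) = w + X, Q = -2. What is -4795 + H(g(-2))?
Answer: -4757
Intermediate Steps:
M(w, X) = X + w
g(I) = -1 (g(I) = -2 + 1 = -1)
H(h) = 2 + (4 + 2*h²)² (H(h) = 2 + (((h + h)*h + 0) + 4)² = 2 + (((2*h)*h + 0) + 4)² = 2 + ((2*h² + 0) + 4)² = 2 + (2*h² + 4)² = 2 + (4 + 2*h²)²)
-4795 + H(g(-2)) = -4795 + (2 + 4*(2 + (-1)²)²) = -4795 + (2 + 4*(2 + 1)²) = -4795 + (2 + 4*3²) = -4795 + (2 + 4*9) = -4795 + (2 + 36) = -4795 + 38 = -4757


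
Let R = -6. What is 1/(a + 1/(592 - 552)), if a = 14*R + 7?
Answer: -40/3079 ≈ -0.012991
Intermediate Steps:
a = -77 (a = 14*(-6) + 7 = -84 + 7 = -77)
1/(a + 1/(592 - 552)) = 1/(-77 + 1/(592 - 552)) = 1/(-77 + 1/40) = 1/(-3079/40) = -40/3079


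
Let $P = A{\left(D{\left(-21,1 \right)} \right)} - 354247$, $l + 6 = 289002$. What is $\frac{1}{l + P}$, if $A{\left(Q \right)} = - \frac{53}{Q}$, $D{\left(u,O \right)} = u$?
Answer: $- \frac{21}{1370218} \approx -1.5326 \cdot 10^{-5}$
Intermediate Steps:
$l = 288996$ ($l = -6 + 289002 = 288996$)
$P = - \frac{7439134}{21}$ ($P = - \frac{53}{-21} - 354247 = \left(-53\right) \left(- \frac{1}{21}\right) - 354247 = \frac{53}{21} - 354247 = - \frac{7439134}{21} \approx -3.5424 \cdot 10^{5}$)
$\frac{1}{l + P} = \frac{1}{288996 - \frac{7439134}{21}} = \frac{1}{- \frac{1370218}{21}} = - \frac{21}{1370218}$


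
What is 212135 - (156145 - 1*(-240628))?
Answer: -184638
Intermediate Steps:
212135 - (156145 - 1*(-240628)) = 212135 - (156145 + 240628) = 212135 - 1*396773 = 212135 - 396773 = -184638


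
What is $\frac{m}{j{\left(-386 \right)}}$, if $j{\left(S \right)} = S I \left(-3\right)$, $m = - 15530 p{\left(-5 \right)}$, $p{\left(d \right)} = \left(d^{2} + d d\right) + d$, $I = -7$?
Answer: $\frac{116475}{1351} \approx 86.214$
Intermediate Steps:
$p{\left(d \right)} = d + 2 d^{2}$ ($p{\left(d \right)} = \left(d^{2} + d^{2}\right) + d = 2 d^{2} + d = d + 2 d^{2}$)
$m = -698850$ ($m = - 15530 \left(- 5 \left(1 + 2 \left(-5\right)\right)\right) = - 15530 \left(- 5 \left(1 - 10\right)\right) = - 15530 \left(\left(-5\right) \left(-9\right)\right) = \left(-15530\right) 45 = -698850$)
$j{\left(S \right)} = 21 S$ ($j{\left(S \right)} = S \left(-7\right) \left(-3\right) = - 7 S \left(-3\right) = 21 S$)
$\frac{m}{j{\left(-386 \right)}} = - \frac{698850}{21 \left(-386\right)} = - \frac{698850}{-8106} = \left(-698850\right) \left(- \frac{1}{8106}\right) = \frac{116475}{1351}$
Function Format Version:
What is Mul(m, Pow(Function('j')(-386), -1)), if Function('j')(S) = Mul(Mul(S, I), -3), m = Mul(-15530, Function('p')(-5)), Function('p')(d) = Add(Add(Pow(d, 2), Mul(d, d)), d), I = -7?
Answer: Rational(116475, 1351) ≈ 86.214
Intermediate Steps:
Function('p')(d) = Add(d, Mul(2, Pow(d, 2))) (Function('p')(d) = Add(Add(Pow(d, 2), Pow(d, 2)), d) = Add(Mul(2, Pow(d, 2)), d) = Add(d, Mul(2, Pow(d, 2))))
m = -698850 (m = Mul(-15530, Mul(-5, Add(1, Mul(2, -5)))) = Mul(-15530, Mul(-5, Add(1, -10))) = Mul(-15530, Mul(-5, -9)) = Mul(-15530, 45) = -698850)
Function('j')(S) = Mul(21, S) (Function('j')(S) = Mul(Mul(S, -7), -3) = Mul(Mul(-7, S), -3) = Mul(21, S))
Mul(m, Pow(Function('j')(-386), -1)) = Mul(-698850, Pow(Mul(21, -386), -1)) = Mul(-698850, Pow(-8106, -1)) = Mul(-698850, Rational(-1, 8106)) = Rational(116475, 1351)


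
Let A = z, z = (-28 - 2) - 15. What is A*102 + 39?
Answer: -4551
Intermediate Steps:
z = -45 (z = -30 - 15 = -45)
A = -45
A*102 + 39 = -45*102 + 39 = -4590 + 39 = -4551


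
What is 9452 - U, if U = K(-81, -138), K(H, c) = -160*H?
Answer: -3508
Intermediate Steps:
U = 12960 (U = -160*(-81) = 12960)
9452 - U = 9452 - 1*12960 = 9452 - 12960 = -3508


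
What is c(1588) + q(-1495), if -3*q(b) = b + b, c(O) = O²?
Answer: 7568222/3 ≈ 2.5227e+6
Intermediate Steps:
q(b) = -2*b/3 (q(b) = -(b + b)/3 = -2*b/3)
c(1588) + q(-1495) = 1588² - ⅔*(-1495) = 2521744 + 2990/3 = 7568222/3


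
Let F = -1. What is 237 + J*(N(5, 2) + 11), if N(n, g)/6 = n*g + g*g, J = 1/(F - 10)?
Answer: 2512/11 ≈ 228.36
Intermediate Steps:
J = -1/11 (J = 1/(-1 - 10) = 1/(-11) = -1/11 ≈ -0.090909)
N(n, g) = 6*g² + 6*g*n (N(n, g) = 6*(n*g + g*g) = 6*(g*n + g²) = 6*(g² + g*n) = 6*g² + 6*g*n)
237 + J*(N(5, 2) + 11) = 237 - (6*2*(2 + 5) + 11)/11 = 237 - (6*2*7 + 11)/11 = 237 - (84 + 11)/11 = 237 - 1/11*95 = 237 - 95/11 = 2512/11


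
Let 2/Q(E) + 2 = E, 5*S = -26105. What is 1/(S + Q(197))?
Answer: -195/1018093 ≈ -0.00019153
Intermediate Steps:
S = -5221 (S = (1/5)*(-26105) = -5221)
Q(E) = 2/(-2 + E)
1/(S + Q(197)) = 1/(-5221 + 2/(-2 + 197)) = 1/(-5221 + 2/195) = 1/(-1018093/195) = -195/1018093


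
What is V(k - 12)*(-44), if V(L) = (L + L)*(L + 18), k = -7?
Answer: -1672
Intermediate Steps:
V(L) = 2*L*(18 + L) (V(L) = (2*L)*(18 + L) = 2*L*(18 + L))
V(k - 12)*(-44) = (2*(-7 - 12)*(18 + (-7 - 12)))*(-44) = (2*(-19)*(18 - 19))*(-44) = (2*(-19)*(-1))*(-44) = 38*(-44) = -1672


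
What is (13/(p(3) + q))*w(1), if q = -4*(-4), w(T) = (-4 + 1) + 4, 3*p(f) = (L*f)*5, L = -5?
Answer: -13/9 ≈ -1.4444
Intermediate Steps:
p(f) = -25*f/3 (p(f) = (-5*f*5)/3 = (-25*f)/3 = -25*f/3)
w(T) = 1 (w(T) = -3 + 4 = 1)
q = 16
(13/(p(3) + q))*w(1) = (13/(-25/3*3 + 16))*1 = (13/(-25 + 16))*1 = (13/(-9))*1 = (13*(-⅑))*1 = -13/9*1 = -13/9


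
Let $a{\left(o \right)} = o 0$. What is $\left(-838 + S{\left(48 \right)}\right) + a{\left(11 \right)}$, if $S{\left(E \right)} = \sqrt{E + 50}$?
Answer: $-838 + 7 \sqrt{2} \approx -828.1$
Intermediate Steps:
$a{\left(o \right)} = 0$
$S{\left(E \right)} = \sqrt{50 + E}$
$\left(-838 + S{\left(48 \right)}\right) + a{\left(11 \right)} = \left(-838 + \sqrt{50 + 48}\right) + 0 = \left(-838 + \sqrt{98}\right) + 0 = \left(-838 + 7 \sqrt{2}\right) + 0 = -838 + 7 \sqrt{2}$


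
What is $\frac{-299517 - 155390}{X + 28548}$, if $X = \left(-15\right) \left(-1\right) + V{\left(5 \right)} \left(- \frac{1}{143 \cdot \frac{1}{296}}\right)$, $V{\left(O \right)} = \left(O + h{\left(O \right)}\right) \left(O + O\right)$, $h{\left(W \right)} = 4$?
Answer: $- \frac{65051701}{4057869} \approx -16.031$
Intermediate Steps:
$V{\left(O \right)} = 2 O \left(4 + O\right)$ ($V{\left(O \right)} = \left(O + 4\right) \left(O + O\right) = \left(4 + O\right) 2 O = 2 O \left(4 + O\right)$)
$X = - \frac{24495}{143}$ ($X = \left(-15\right) \left(-1\right) + 2 \cdot 5 \left(4 + 5\right) \left(- \frac{1}{143 \cdot \frac{1}{296}}\right) = 15 + 2 \cdot 5 \cdot 9 \left(- \frac{1}{143 \cdot \frac{1}{296}}\right) = 15 + 90 \left(- \frac{1}{\frac{143}{296}}\right) = 15 + 90 \left(\left(-1\right) \frac{296}{143}\right) = 15 + 90 \left(- \frac{296}{143}\right) = 15 - \frac{26640}{143} = - \frac{24495}{143} \approx -171.29$)
$\frac{-299517 - 155390}{X + 28548} = \frac{-299517 - 155390}{- \frac{24495}{143} + 28548} = - \frac{454907}{\frac{4057869}{143}} = \left(-454907\right) \frac{143}{4057869} = - \frac{65051701}{4057869}$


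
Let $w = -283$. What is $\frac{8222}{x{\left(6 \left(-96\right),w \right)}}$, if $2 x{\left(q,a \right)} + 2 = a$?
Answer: $- \frac{16444}{285} \approx -57.698$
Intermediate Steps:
$x{\left(q,a \right)} = -1 + \frac{a}{2}$
$\frac{8222}{x{\left(6 \left(-96\right),w \right)}} = \frac{8222}{-1 + \frac{1}{2} \left(-283\right)} = \frac{8222}{-1 - \frac{283}{2}} = \frac{8222}{- \frac{285}{2}} = 8222 \left(- \frac{2}{285}\right) = - \frac{16444}{285}$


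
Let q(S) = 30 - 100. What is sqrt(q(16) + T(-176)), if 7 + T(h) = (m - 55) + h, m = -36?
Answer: 2*I*sqrt(86) ≈ 18.547*I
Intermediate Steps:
q(S) = -70
T(h) = -98 + h (T(h) = -7 + ((-36 - 55) + h) = -7 + (-91 + h) = -98 + h)
sqrt(q(16) + T(-176)) = sqrt(-70 + (-98 - 176)) = sqrt(-70 - 274) = sqrt(-344) = 2*I*sqrt(86)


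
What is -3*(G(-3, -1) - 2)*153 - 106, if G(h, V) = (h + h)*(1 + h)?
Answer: -4696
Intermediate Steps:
G(h, V) = 2*h*(1 + h) (G(h, V) = (2*h)*(1 + h) = 2*h*(1 + h))
-3*(G(-3, -1) - 2)*153 - 106 = -3*(2*(-3)*(1 - 3) - 2)*153 - 106 = -3*(2*(-3)*(-2) - 2)*153 - 106 = -3*(12 - 2)*153 - 106 = -3*10*153 - 106 = -30*153 - 106 = -4590 - 106 = -4696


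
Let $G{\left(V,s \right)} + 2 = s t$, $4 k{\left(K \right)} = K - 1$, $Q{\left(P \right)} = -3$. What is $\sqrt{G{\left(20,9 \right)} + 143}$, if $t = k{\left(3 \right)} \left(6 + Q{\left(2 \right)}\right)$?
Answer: $\frac{\sqrt{618}}{2} \approx 12.43$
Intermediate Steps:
$k{\left(K \right)} = - \frac{1}{4} + \frac{K}{4}$ ($k{\left(K \right)} = \frac{K - 1}{4} = \frac{-1 + K}{4} = - \frac{1}{4} + \frac{K}{4}$)
$t = \frac{3}{2}$ ($t = \left(- \frac{1}{4} + \frac{1}{4} \cdot 3\right) \left(6 - 3\right) = \left(- \frac{1}{4} + \frac{3}{4}\right) 3 = \frac{1}{2} \cdot 3 = \frac{3}{2} \approx 1.5$)
$G{\left(V,s \right)} = -2 + \frac{3 s}{2}$ ($G{\left(V,s \right)} = -2 + s \frac{3}{2} = -2 + \frac{3 s}{2}$)
$\sqrt{G{\left(20,9 \right)} + 143} = \sqrt{\left(-2 + \frac{3}{2} \cdot 9\right) + 143} = \sqrt{\left(-2 + \frac{27}{2}\right) + 143} = \sqrt{\frac{23}{2} + 143} = \sqrt{\frac{309}{2}} = \frac{\sqrt{618}}{2}$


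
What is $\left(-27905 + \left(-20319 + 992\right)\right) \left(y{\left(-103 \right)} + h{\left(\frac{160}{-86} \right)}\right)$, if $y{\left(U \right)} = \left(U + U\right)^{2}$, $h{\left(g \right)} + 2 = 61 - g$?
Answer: $- \frac{86310103680}{43} \approx -2.0072 \cdot 10^{9}$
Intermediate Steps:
$h{\left(g \right)} = 59 - g$ ($h{\left(g \right)} = -2 - \left(-61 + g\right) = 59 - g$)
$y{\left(U \right)} = 4 U^{2}$ ($y{\left(U \right)} = \left(2 U\right)^{2} = 4 U^{2}$)
$\left(-27905 + \left(-20319 + 992\right)\right) \left(y{\left(-103 \right)} + h{\left(\frac{160}{-86} \right)}\right) = \left(-27905 + \left(-20319 + 992\right)\right) \left(4 \left(-103\right)^{2} + \left(59 - \frac{160}{-86}\right)\right) = \left(-27905 - 19327\right) \left(4 \cdot 10609 + \left(59 - 160 \left(- \frac{1}{86}\right)\right)\right) = - 47232 \left(42436 + \left(59 - - \frac{80}{43}\right)\right) = - 47232 \left(42436 + \left(59 + \frac{80}{43}\right)\right) = - 47232 \left(42436 + \frac{2617}{43}\right) = \left(-47232\right) \frac{1827365}{43} = - \frac{86310103680}{43}$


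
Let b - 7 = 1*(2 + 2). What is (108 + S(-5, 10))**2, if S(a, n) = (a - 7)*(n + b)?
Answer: 20736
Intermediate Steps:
b = 11 (b = 7 + 1*(2 + 2) = 7 + 1*4 = 7 + 4 = 11)
S(a, n) = (-7 + a)*(11 + n) (S(a, n) = (a - 7)*(n + 11) = (-7 + a)*(11 + n))
(108 + S(-5, 10))**2 = (108 + (-77 - 7*10 + 11*(-5) - 5*10))**2 = (108 + (-77 - 70 - 55 - 50))**2 = (108 - 252)**2 = (-144)**2 = 20736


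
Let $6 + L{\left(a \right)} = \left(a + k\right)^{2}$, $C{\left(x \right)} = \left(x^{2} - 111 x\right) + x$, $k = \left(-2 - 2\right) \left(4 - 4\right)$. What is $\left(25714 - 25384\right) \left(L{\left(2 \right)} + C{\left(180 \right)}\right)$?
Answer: $4157340$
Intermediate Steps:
$k = 0$ ($k = \left(-4\right) 0 = 0$)
$C{\left(x \right)} = x^{2} - 110 x$
$L{\left(a \right)} = -6 + a^{2}$ ($L{\left(a \right)} = -6 + \left(a + 0\right)^{2} = -6 + a^{2}$)
$\left(25714 - 25384\right) \left(L{\left(2 \right)} + C{\left(180 \right)}\right) = \left(25714 - 25384\right) \left(\left(-6 + 2^{2}\right) + 180 \left(-110 + 180\right)\right) = 330 \left(\left(-6 + 4\right) + 180 \cdot 70\right) = 330 \left(-2 + 12600\right) = 330 \cdot 12598 = 4157340$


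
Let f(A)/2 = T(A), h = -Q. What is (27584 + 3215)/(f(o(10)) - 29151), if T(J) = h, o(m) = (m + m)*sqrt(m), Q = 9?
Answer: -30799/29169 ≈ -1.0559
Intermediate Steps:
o(m) = 2*m**(3/2) (o(m) = (2*m)*sqrt(m) = 2*m**(3/2))
h = -9 (h = -1*9 = -9)
T(J) = -9
f(A) = -18 (f(A) = 2*(-9) = -18)
(27584 + 3215)/(f(o(10)) - 29151) = (27584 + 3215)/(-18 - 29151) = 30799/(-29169) = 30799*(-1/29169) = -30799/29169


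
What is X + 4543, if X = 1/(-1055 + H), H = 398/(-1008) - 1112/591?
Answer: 476900685149/104974859 ≈ 4543.0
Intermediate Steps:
H = -226019/99288 (H = 398*(-1/1008) - 1112*1/591 = -199/504 - 1112/591 = -226019/99288 ≈ -2.2764)
X = -99288/104974859 (X = 1/(-1055 - 226019/99288) = 1/(-104974859/99288) = -99288/104974859 ≈ -0.00094583)
X + 4543 = -99288/104974859 + 4543 = 476900685149/104974859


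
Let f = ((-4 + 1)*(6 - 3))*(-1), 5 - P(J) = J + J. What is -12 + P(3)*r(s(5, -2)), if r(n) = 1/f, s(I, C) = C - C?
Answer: -109/9 ≈ -12.111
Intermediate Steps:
P(J) = 5 - 2*J (P(J) = 5 - (J + J) = 5 - 2*J)
f = 9 (f = -3*3*(-1) = -9*(-1) = 9)
s(I, C) = 0
r(n) = ⅑ (r(n) = 1/9 = ⅑)
-12 + P(3)*r(s(5, -2)) = -12 + (5 - 2*3)*(⅑) = -12 + (5 - 6)*(⅑) = -12 - 1*⅑ = -12 - ⅑ = -109/9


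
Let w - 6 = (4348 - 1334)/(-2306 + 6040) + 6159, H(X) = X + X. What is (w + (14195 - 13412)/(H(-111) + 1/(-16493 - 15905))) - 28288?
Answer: -297107053962516/13428130519 ≈ -22126.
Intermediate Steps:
H(X) = 2*X
w = 11511562/1867 (w = 6 + ((4348 - 1334)/(-2306 + 6040) + 6159) = 6 + (3014/3734 + 6159) = 6 + (3014*(1/3734) + 6159) = 6 + (1507/1867 + 6159) = 6 + 11500360/1867 = 11511562/1867 ≈ 6165.8)
(w + (14195 - 13412)/(H(-111) + 1/(-16493 - 15905))) - 28288 = (11511562/1867 + (14195 - 13412)/(2*(-111) + 1/(-16493 - 15905))) - 28288 = (11511562/1867 + 783/(-222 + 1/(-32398))) - 28288 = (11511562/1867 + 783/(-222 - 1/32398)) - 28288 = (11511562/1867 + 783/(-7192357/32398)) - 28288 = (11511562/1867 + 783*(-32398/7192357)) - 28288 = (11511562/1867 - 25367634/7192357) - 28288 = 82747902158956/13428130519 - 28288 = -297107053962516/13428130519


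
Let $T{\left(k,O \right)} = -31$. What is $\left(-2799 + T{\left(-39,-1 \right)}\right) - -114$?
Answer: $-2716$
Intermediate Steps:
$\left(-2799 + T{\left(-39,-1 \right)}\right) - -114 = \left(-2799 - 31\right) - -114 = -2830 + 114 = -2716$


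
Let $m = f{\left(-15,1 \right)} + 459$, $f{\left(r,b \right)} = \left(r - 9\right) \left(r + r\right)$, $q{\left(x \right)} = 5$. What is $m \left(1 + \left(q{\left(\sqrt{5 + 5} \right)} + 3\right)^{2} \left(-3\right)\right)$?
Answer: $-225189$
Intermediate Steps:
$f{\left(r,b \right)} = 2 r \left(-9 + r\right)$ ($f{\left(r,b \right)} = \left(-9 + r\right) 2 r = 2 r \left(-9 + r\right)$)
$m = 1179$ ($m = 2 \left(-15\right) \left(-9 - 15\right) + 459 = 2 \left(-15\right) \left(-24\right) + 459 = 720 + 459 = 1179$)
$m \left(1 + \left(q{\left(\sqrt{5 + 5} \right)} + 3\right)^{2} \left(-3\right)\right) = 1179 \left(1 + \left(5 + 3\right)^{2} \left(-3\right)\right) = 1179 \left(1 + 8^{2} \left(-3\right)\right) = 1179 \left(1 + 64 \left(-3\right)\right) = 1179 \left(1 - 192\right) = 1179 \left(-191\right) = -225189$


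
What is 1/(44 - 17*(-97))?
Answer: 1/1693 ≈ 0.00059067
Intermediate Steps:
1/(44 - 17*(-97)) = 1/(44 + 1649) = 1/1693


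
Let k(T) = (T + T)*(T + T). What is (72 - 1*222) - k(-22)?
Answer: -2086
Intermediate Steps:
k(T) = 4*T**2 (k(T) = (2*T)*(2*T) = 4*T**2)
(72 - 1*222) - k(-22) = (72 - 1*222) - 4*(-22)**2 = (72 - 222) - 4*484 = -150 - 1*1936 = -150 - 1936 = -2086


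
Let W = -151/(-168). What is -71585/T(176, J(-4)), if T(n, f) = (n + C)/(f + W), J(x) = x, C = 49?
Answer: 7459157/7560 ≈ 986.66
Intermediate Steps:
W = 151/168 (W = -151*(-1/168) = 151/168 ≈ 0.89881)
T(n, f) = (49 + n)/(151/168 + f) (T(n, f) = (n + 49)/(f + 151/168) = (49 + n)/(151/168 + f))
-71585/T(176, J(-4)) = -71585*(151 + 168*(-4))/(168*(49 + 176)) = -71585/(168*225/(151 - 672)) = -71585/(168*225/(-521)) = -71585/(168*(-1/521)*225) = -71585/(-37800/521) = -71585*(-521/37800) = 7459157/7560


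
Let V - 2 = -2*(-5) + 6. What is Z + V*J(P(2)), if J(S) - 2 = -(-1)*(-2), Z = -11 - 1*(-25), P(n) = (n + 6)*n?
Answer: 14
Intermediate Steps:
V = 18 (V = 2 + (-2*(-5) + 6) = 2 + (10 + 6) = 2 + 16 = 18)
P(n) = n*(6 + n) (P(n) = (6 + n)*n = n*(6 + n))
Z = 14 (Z = -11 + 25 = 14)
J(S) = 0 (J(S) = 2 - (-1)*(-2) = 2 - 1*2 = 2 - 2 = 0)
Z + V*J(P(2)) = 14 + 18*0 = 14 + 0 = 14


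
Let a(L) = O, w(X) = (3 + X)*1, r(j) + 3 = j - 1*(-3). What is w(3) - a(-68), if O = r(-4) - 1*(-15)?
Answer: -5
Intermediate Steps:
r(j) = j (r(j) = -3 + (j - 1*(-3)) = -3 + (j + 3) = -3 + (3 + j) = j)
w(X) = 3 + X
O = 11 (O = -4 - 1*(-15) = -4 + 15 = 11)
a(L) = 11
w(3) - a(-68) = (3 + 3) - 1*11 = 6 - 11 = -5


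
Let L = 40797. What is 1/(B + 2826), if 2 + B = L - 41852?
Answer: 1/1769 ≈ 0.00056529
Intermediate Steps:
B = -1057 (B = -2 + (40797 - 41852) = -2 - 1055 = -1057)
1/(B + 2826) = 1/(-1057 + 2826) = 1/1769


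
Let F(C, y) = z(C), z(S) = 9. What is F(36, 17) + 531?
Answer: 540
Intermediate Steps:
F(C, y) = 9
F(36, 17) + 531 = 9 + 531 = 540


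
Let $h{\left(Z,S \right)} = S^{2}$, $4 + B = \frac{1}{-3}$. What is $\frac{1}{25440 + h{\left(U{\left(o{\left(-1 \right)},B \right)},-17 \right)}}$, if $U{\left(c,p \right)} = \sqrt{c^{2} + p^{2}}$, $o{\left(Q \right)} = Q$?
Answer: $\frac{1}{25729} \approx 3.8867 \cdot 10^{-5}$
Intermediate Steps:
$B = - \frac{13}{3}$ ($B = -4 + \frac{1}{-3} = -4 - \frac{1}{3} = - \frac{13}{3} \approx -4.3333$)
$\frac{1}{25440 + h{\left(U{\left(o{\left(-1 \right)},B \right)},-17 \right)}} = \frac{1}{25440 + \left(-17\right)^{2}} = \frac{1}{25440 + 289} = \frac{1}{25729}$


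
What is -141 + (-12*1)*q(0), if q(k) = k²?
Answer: -141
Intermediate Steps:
-141 + (-12*1)*q(0) = -141 - 12*1*0² = -141 - 12*0 = -141 + 0 = -141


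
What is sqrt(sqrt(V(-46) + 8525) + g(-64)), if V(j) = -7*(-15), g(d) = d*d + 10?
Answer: sqrt(4106 + sqrt(8630)) ≈ 64.799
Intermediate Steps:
g(d) = 10 + d**2 (g(d) = d**2 + 10 = 10 + d**2)
V(j) = 105
sqrt(sqrt(V(-46) + 8525) + g(-64)) = sqrt(sqrt(105 + 8525) + (10 + (-64)**2)) = sqrt(sqrt(8630) + (10 + 4096)) = sqrt(sqrt(8630) + 4106) = sqrt(4106 + sqrt(8630))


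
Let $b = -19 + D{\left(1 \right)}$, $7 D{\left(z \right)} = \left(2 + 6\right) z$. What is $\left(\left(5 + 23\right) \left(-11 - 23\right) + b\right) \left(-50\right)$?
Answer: $\frac{339450}{7} \approx 48493.0$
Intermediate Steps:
$D{\left(z \right)} = \frac{8 z}{7}$ ($D{\left(z \right)} = \frac{\left(2 + 6\right) z}{7} = \frac{8 z}{7}$)
$b = - \frac{125}{7}$ ($b = -19 + \frac{8}{7} \cdot 1 = -19 + \frac{8}{7} = - \frac{125}{7} \approx -17.857$)
$\left(\left(5 + 23\right) \left(-11 - 23\right) + b\right) \left(-50\right) = \left(\left(5 + 23\right) \left(-11 - 23\right) - \frac{125}{7}\right) \left(-50\right) = \left(28 \left(-34\right) - \frac{125}{7}\right) \left(-50\right) = \left(-952 - \frac{125}{7}\right) \left(-50\right) = \left(- \frac{6789}{7}\right) \left(-50\right) = \frac{339450}{7}$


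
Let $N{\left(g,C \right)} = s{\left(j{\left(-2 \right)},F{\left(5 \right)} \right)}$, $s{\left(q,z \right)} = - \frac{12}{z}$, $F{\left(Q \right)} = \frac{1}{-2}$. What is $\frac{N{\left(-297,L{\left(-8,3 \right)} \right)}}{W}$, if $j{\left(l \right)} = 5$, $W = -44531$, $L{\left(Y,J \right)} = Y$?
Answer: $- \frac{24}{44531} \approx -0.00053895$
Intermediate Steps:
$F{\left(Q \right)} = - \frac{1}{2}$
$N{\left(g,C \right)} = 24$ ($N{\left(g,C \right)} = - \frac{12}{- \frac{1}{2}} = \left(-12\right) \left(-2\right) = 24$)
$\frac{N{\left(-297,L{\left(-8,3 \right)} \right)}}{W} = \frac{24}{-44531} = 24 \left(- \frac{1}{44531}\right) = - \frac{24}{44531}$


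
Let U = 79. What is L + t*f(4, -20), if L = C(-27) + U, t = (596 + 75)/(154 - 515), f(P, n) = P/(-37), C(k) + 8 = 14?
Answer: 1138029/13357 ≈ 85.201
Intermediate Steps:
C(k) = 6 (C(k) = -8 + 14 = 6)
f(P, n) = -P/37 (f(P, n) = P*(-1/37) = -P/37)
t = -671/361 (t = 671/(-361) = 671*(-1/361) = -671/361 ≈ -1.8587)
L = 85 (L = 6 + 79 = 85)
L + t*f(4, -20) = 85 - (-671)*4/13357 = 85 - 671/361*(-4/37) = 85 + 2684/13357 = 1138029/13357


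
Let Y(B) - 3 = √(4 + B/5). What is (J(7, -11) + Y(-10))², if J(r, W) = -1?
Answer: (2 + √2)² ≈ 11.657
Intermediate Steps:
Y(B) = 3 + √(4 + B/5)
(J(7, -11) + Y(-10))² = (-1 + (3 + √(100 + 5*(-10))/5))² = (-1 + (3 + √(100 - 50)/5))² = (-1 + (3 + √50/5))² = (-1 + (3 + (5*√2)/5))² = (-1 + (3 + √2))² = (2 + √2)²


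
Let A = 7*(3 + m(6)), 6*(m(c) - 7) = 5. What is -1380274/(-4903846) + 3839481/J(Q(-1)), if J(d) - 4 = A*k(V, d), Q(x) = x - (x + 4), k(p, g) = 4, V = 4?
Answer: 28242971622203/2260673006 ≈ 12493.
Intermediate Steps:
m(c) = 47/6 (m(c) = 7 + (⅙)*5 = 7 + ⅚ = 47/6)
A = 455/6 (A = 7*(3 + 47/6) = 7*(65/6) = 455/6 ≈ 75.833)
Q(x) = -4 (Q(x) = x - (4 + x) = x + (-4 - x) = -4)
J(d) = 922/3 (J(d) = 4 + (455/6)*4 = 4 + 910/3 = 922/3)
-1380274/(-4903846) + 3839481/J(Q(-1)) = -1380274/(-4903846) + 3839481/(922/3) = -1380274*(-1/4903846) + 3839481*(3/922) = 690137/2451923 + 11518443/922 = 28242971622203/2260673006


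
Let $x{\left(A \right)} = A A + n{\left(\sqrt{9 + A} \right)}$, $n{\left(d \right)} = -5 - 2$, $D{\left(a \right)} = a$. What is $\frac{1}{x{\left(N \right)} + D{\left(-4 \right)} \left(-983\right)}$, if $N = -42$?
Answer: $\frac{1}{5689} \approx 0.00017578$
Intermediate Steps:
$n{\left(d \right)} = -7$ ($n{\left(d \right)} = -5 - 2 = -7$)
$x{\left(A \right)} = -7 + A^{2}$ ($x{\left(A \right)} = A A - 7 = A^{2} - 7 = -7 + A^{2}$)
$\frac{1}{x{\left(N \right)} + D{\left(-4 \right)} \left(-983\right)} = \frac{1}{\left(-7 + \left(-42\right)^{2}\right) - -3932} = \frac{1}{\left(-7 + 1764\right) + 3932} = \frac{1}{1757 + 3932} = \frac{1}{5689}$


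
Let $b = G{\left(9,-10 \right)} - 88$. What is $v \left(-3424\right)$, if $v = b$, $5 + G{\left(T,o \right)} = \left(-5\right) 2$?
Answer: $352672$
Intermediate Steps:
$G{\left(T,o \right)} = -15$ ($G{\left(T,o \right)} = -5 - 10 = -15$)
$b = -103$ ($b = -15 - 88 = -103$)
$v = -103$
$v \left(-3424\right) = \left(-103\right) \left(-3424\right) = 352672$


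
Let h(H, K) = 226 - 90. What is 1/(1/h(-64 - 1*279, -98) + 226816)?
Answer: 136/30846977 ≈ 4.4089e-6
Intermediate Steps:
h(H, K) = 136
1/(1/h(-64 - 1*279, -98) + 226816) = 1/(1/136 + 226816) = 1/(30846977/136) = 136/30846977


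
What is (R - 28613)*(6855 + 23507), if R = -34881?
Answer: -1927804828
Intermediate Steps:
(R - 28613)*(6855 + 23507) = (-34881 - 28613)*(6855 + 23507) = -63494*30362 = -1927804828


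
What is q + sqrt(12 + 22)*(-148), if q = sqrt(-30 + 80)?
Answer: -148*sqrt(34) + 5*sqrt(2) ≈ -855.91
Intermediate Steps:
q = 5*sqrt(2) (q = sqrt(50) = 5*sqrt(2) ≈ 7.0711)
q + sqrt(12 + 22)*(-148) = 5*sqrt(2) + sqrt(12 + 22)*(-148) = 5*sqrt(2) + sqrt(34)*(-148) = 5*sqrt(2) - 148*sqrt(34) = -148*sqrt(34) + 5*sqrt(2)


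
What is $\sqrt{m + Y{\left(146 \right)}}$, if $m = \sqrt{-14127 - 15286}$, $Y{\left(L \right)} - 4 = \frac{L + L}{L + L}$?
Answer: $\sqrt{5 + i \sqrt{29413}} \approx 9.3961 + 9.1262 i$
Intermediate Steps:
$Y{\left(L \right)} = 5$ ($Y{\left(L \right)} = 4 + \frac{L + L}{L + L} = 4 + \frac{2 L}{2 L} = 4 + 2 L \frac{1}{2 L} = 4 + 1 = 5$)
$m = i \sqrt{29413}$ ($m = \sqrt{-29413} = i \sqrt{29413} \approx 171.5 i$)
$\sqrt{m + Y{\left(146 \right)}} = \sqrt{i \sqrt{29413} + 5} = \sqrt{5 + i \sqrt{29413}}$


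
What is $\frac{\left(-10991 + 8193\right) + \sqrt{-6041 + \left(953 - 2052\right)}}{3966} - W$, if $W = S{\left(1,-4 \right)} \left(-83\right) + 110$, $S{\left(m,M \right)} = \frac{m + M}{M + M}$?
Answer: $- \frac{1262465}{15864} + \frac{i \sqrt{1785}}{1983} \approx -79.58 + 0.021306 i$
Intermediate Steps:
$S{\left(m,M \right)} = \frac{M + m}{2 M}$
$W = \frac{631}{8}$ ($W = \frac{-4 + 1}{2 \left(-4\right)} \left(-83\right) + 110 = \frac{1}{2} \left(- \frac{1}{4}\right) \left(-3\right) \left(-83\right) + 110 = \frac{3}{8} \left(-83\right) + 110 = - \frac{249}{8} + 110 = \frac{631}{8} \approx 78.875$)
$\frac{\left(-10991 + 8193\right) + \sqrt{-6041 + \left(953 - 2052\right)}}{3966} - W = \frac{\left(-10991 + 8193\right) + \sqrt{-6041 + \left(953 - 2052\right)}}{3966} - \frac{631}{8} = \left(-2798 + \sqrt{-6041 - 1099}\right) \frac{1}{3966} - \frac{631}{8} = \left(-2798 + \sqrt{-7140}\right) \frac{1}{3966} - \frac{631}{8} = \left(-2798 + 2 i \sqrt{1785}\right) \frac{1}{3966} - \frac{631}{8} = \left(- \frac{1399}{1983} + \frac{i \sqrt{1785}}{1983}\right) - \frac{631}{8} = - \frac{1262465}{15864} + \frac{i \sqrt{1785}}{1983}$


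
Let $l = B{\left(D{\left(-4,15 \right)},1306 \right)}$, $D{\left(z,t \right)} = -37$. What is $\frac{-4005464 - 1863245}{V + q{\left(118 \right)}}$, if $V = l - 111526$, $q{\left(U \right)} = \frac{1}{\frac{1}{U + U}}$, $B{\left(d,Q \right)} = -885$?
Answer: $\frac{838387}{16025} \approx 52.317$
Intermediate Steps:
$l = -885$
$q{\left(U \right)} = 2 U$ ($q{\left(U \right)} = \frac{1}{\frac{1}{2 U}} = \frac{1}{\frac{1}{2} \frac{1}{U}} = 2 U$)
$V = -112411$ ($V = -885 - 111526 = -112411$)
$\frac{-4005464 - 1863245}{V + q{\left(118 \right)}} = \frac{-4005464 - 1863245}{-112411 + 2 \cdot 118} = - \frac{5868709}{-112411 + 236} = - \frac{5868709}{-112175} = \left(-5868709\right) \left(- \frac{1}{112175}\right) = \frac{838387}{16025}$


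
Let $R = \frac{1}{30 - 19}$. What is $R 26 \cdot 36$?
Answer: $\frac{936}{11} \approx 85.091$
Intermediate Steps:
$R = \frac{1}{11} \approx 0.090909$
$R 26 \cdot 36 = \frac{1}{11} \cdot 26 \cdot 36 = \frac{26}{11} \cdot 36 = \frac{936}{11}$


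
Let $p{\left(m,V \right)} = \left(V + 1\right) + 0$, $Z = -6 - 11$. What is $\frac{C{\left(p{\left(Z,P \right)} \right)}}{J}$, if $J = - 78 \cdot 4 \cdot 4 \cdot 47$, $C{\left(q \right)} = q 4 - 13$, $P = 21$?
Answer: $- \frac{25}{19552} \approx -0.0012786$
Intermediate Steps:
$Z = -17$ ($Z = -6 - 11 = -17$)
$p{\left(m,V \right)} = 1 + V$ ($p{\left(m,V \right)} = \left(1 + V\right) + 0 = 1 + V$)
$C{\left(q \right)} = -13 + 4 q$ ($C{\left(q \right)} = 4 q - 13 = -13 + 4 q$)
$J = -58656$ ($J = \left(-78\right) 16 \cdot 47 = \left(-1248\right) 47 = -58656$)
$\frac{C{\left(p{\left(Z,P \right)} \right)}}{J} = \frac{-13 + 4 \left(1 + 21\right)}{-58656} = \left(-13 + 4 \cdot 22\right) \left(- \frac{1}{58656}\right) = \left(-13 + 88\right) \left(- \frac{1}{58656}\right) = 75 \left(- \frac{1}{58656}\right) = - \frac{25}{19552}$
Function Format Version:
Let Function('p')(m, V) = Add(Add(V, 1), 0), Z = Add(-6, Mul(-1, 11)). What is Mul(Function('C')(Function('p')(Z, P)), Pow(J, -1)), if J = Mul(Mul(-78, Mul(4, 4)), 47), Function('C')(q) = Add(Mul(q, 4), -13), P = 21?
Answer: Rational(-25, 19552) ≈ -0.0012786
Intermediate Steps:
Z = -17 (Z = Add(-6, -11) = -17)
Function('p')(m, V) = Add(1, V) (Function('p')(m, V) = Add(Add(1, V), 0) = Add(1, V))
Function('C')(q) = Add(-13, Mul(4, q)) (Function('C')(q) = Add(Mul(4, q), -13) = Add(-13, Mul(4, q)))
J = -58656 (J = Mul(Mul(-78, 16), 47) = Mul(-1248, 47) = -58656)
Mul(Function('C')(Function('p')(Z, P)), Pow(J, -1)) = Mul(Add(-13, Mul(4, Add(1, 21))), Pow(-58656, -1)) = Mul(Add(-13, Mul(4, 22)), Rational(-1, 58656)) = Mul(Add(-13, 88), Rational(-1, 58656)) = Mul(75, Rational(-1, 58656)) = Rational(-25, 19552)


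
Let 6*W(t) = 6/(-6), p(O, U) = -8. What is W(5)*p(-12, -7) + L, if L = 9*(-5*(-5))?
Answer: 679/3 ≈ 226.33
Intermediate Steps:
W(t) = -⅙ (W(t) = (6/(-6))/6 = (6*(-⅙))/6 = (⅙)*(-1) = -⅙)
L = 225 (L = 9*25 = 225)
W(5)*p(-12, -7) + L = -⅙*(-8) + 225 = 4/3 + 225 = 679/3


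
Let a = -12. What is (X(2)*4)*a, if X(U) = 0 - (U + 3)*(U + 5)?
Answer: 1680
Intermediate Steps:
X(U) = -(3 + U)*(5 + U) (X(U) = 0 - (3 + U)*(5 + U) = -(3 + U)*(5 + U))
(X(2)*4)*a = ((-15 - 1*2² - 8*2)*4)*(-12) = ((-15 - 1*4 - 16)*4)*(-12) = ((-15 - 4 - 16)*4)*(-12) = -35*4*(-12) = -140*(-12) = 1680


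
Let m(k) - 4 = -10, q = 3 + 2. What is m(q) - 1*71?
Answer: -77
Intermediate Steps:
q = 5
m(k) = -6 (m(k) = 4 - 10 = -6)
m(q) - 1*71 = -6 - 1*71 = -6 - 71 = -77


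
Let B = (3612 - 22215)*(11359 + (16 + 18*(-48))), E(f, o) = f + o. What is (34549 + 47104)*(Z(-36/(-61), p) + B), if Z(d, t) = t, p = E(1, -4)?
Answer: -15966112112808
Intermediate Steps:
p = -3 (p = 1 - 4 = -3)
B = -195536133 (B = -18603*(11359 + (16 - 864)) = -18603*(11359 - 848) = -18603*10511 = -195536133)
(34549 + 47104)*(Z(-36/(-61), p) + B) = (34549 + 47104)*(-3 - 195536133) = 81653*(-195536136) = -15966112112808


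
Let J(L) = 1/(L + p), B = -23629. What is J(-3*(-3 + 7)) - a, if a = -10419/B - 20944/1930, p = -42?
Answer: 12796179877/1231307190 ≈ 10.392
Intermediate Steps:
a = -237388553/22801985 (a = -10419/(-23629) - 20944/1930 = -10419*(-1/23629) - 20944*1/1930 = 10419/23629 - 10472/965 = -237388553/22801985 ≈ -10.411)
J(L) = 1/(-42 + L) (J(L) = 1/(L - 42) = 1/(-42 + L))
J(-3*(-3 + 7)) - a = 1/(-42 - 3*(-3 + 7)) - 1*(-237388553/22801985) = 1/(-42 - 3*4) + 237388553/22801985 = 1/(-42 - 12) + 237388553/22801985 = 1/(-54) + 237388553/22801985 = -1/54 + 237388553/22801985 = 12796179877/1231307190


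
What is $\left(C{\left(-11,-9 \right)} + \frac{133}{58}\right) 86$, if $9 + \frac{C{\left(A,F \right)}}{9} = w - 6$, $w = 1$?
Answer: $- \frac{308525}{29} \approx -10639.0$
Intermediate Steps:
$C{\left(A,F \right)} = -126$ ($C{\left(A,F \right)} = -81 + 9 \left(1 - 6\right) = -81 + 9 \left(-5\right) = -81 - 45 = -126$)
$\left(C{\left(-11,-9 \right)} + \frac{133}{58}\right) 86 = \left(-126 + \frac{133}{58}\right) 86 = \left(- \frac{7175}{58}\right) 86 = - \frac{308525}{29}$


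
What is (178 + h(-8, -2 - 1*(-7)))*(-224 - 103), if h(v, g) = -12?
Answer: -54282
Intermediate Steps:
(178 + h(-8, -2 - 1*(-7)))*(-224 - 103) = (178 - 12)*(-224 - 103) = 166*(-327) = -54282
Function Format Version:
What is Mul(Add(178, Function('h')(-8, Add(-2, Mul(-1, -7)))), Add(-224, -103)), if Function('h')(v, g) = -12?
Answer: -54282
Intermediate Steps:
Mul(Add(178, Function('h')(-8, Add(-2, Mul(-1, -7)))), Add(-224, -103)) = Mul(Add(178, -12), Add(-224, -103)) = Mul(166, -327) = -54282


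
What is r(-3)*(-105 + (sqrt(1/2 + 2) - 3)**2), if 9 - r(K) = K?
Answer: -1122 - 36*sqrt(10) ≈ -1235.8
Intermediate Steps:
r(K) = 9 - K
r(-3)*(-105 + (sqrt(1/2 + 2) - 3)**2) = (9 - 1*(-3))*(-105 + (sqrt(1/2 + 2) - 3)**2) = (9 + 3)*(-105 + (sqrt(1*(1/2) + 2) - 3)**2) = 12*(-105 + (sqrt(1/2 + 2) - 3)**2) = 12*(-105 + (sqrt(5/2) - 3)**2) = 12*(-105 + (sqrt(10)/2 - 3)**2) = 12*(-105 + (-3 + sqrt(10)/2)**2) = -1260 + 12*(-3 + sqrt(10)/2)**2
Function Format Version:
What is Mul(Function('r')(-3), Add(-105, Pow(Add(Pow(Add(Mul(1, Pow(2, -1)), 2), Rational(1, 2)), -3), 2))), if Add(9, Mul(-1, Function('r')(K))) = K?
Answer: Add(-1122, Mul(-36, Pow(10, Rational(1, 2)))) ≈ -1235.8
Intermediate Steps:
Function('r')(K) = Add(9, Mul(-1, K))
Mul(Function('r')(-3), Add(-105, Pow(Add(Pow(Add(Mul(1, Pow(2, -1)), 2), Rational(1, 2)), -3), 2))) = Mul(Add(9, Mul(-1, -3)), Add(-105, Pow(Add(Pow(Add(Mul(1, Pow(2, -1)), 2), Rational(1, 2)), -3), 2))) = Mul(Add(9, 3), Add(-105, Pow(Add(Pow(Add(Mul(1, Rational(1, 2)), 2), Rational(1, 2)), -3), 2))) = Mul(12, Add(-105, Pow(Add(Pow(Add(Rational(1, 2), 2), Rational(1, 2)), -3), 2))) = Mul(12, Add(-105, Pow(Add(Pow(Rational(5, 2), Rational(1, 2)), -3), 2))) = Mul(12, Add(-105, Pow(Add(Mul(Rational(1, 2), Pow(10, Rational(1, 2))), -3), 2))) = Mul(12, Add(-105, Pow(Add(-3, Mul(Rational(1, 2), Pow(10, Rational(1, 2)))), 2))) = Add(-1260, Mul(12, Pow(Add(-3, Mul(Rational(1, 2), Pow(10, Rational(1, 2)))), 2)))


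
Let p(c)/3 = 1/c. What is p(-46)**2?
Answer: 9/2116 ≈ 0.0042533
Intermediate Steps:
p(c) = 3/c
p(-46)**2 = (3/(-46))**2 = (3*(-1/46))**2 = (-3/46)**2 = 9/2116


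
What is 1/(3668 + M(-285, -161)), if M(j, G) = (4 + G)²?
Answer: 1/28317 ≈ 3.5314e-5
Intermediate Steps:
1/(3668 + M(-285, -161)) = 1/(3668 + (4 - 161)²) = 1/(3668 + (-157)²) = 1/(3668 + 24649) = 1/28317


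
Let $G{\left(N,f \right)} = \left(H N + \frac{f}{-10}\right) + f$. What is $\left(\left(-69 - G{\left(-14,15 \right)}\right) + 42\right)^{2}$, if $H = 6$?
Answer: $\frac{7569}{4} \approx 1892.3$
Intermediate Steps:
$G{\left(N,f \right)} = 6 N + \frac{9 f}{10}$ ($G{\left(N,f \right)} = \left(6 N + \frac{f}{-10}\right) + f = \left(6 N - \frac{f}{10}\right) + f = 6 N + \frac{9 f}{10}$)
$\left(\left(-69 - G{\left(-14,15 \right)}\right) + 42\right)^{2} = \left(\left(-69 - \left(6 \left(-14\right) + \frac{9}{10} \cdot 15\right)\right) + 42\right)^{2} = \left(\left(-69 - \left(-84 + \frac{27}{2}\right)\right) + 42\right)^{2} = \left(\left(-69 - - \frac{141}{2}\right) + 42\right)^{2} = \left(\left(-69 + \frac{141}{2}\right) + 42\right)^{2} = \left(\frac{3}{2} + 42\right)^{2} = \left(\frac{87}{2}\right)^{2} = \frac{7569}{4}$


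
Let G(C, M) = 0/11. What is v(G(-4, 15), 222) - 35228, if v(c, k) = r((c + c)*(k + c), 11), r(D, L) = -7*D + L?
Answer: -35217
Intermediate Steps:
G(C, M) = 0 (G(C, M) = 0*(1/11) = 0)
r(D, L) = L - 7*D
v(c, k) = 11 - 14*c*(c + k) (v(c, k) = 11 - 7*(c + c)*(k + c) = 11 - 7*2*c*(c + k) = 11 - 14*c*(c + k))
v(G(-4, 15), 222) - 35228 = (11 - 14*0*(0 + 222)) - 35228 = (11 - 14*0*222) - 35228 = (11 + 0) - 35228 = 11 - 35228 = -35217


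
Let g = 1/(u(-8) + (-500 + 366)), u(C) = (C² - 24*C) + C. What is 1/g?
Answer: 114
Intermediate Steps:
u(C) = C² - 23*C
g = 1/114 (g = 1/(-8*(-23 - 8) + (-500 + 366)) = 1/(-8*(-31) - 134) = 1/(248 - 134) = 1/114 ≈ 0.0087719)
1/g = 1/(1/114) = 114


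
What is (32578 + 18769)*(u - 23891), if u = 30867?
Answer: 358196672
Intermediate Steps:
(32578 + 18769)*(u - 23891) = (32578 + 18769)*(30867 - 23891) = 51347*6976 = 358196672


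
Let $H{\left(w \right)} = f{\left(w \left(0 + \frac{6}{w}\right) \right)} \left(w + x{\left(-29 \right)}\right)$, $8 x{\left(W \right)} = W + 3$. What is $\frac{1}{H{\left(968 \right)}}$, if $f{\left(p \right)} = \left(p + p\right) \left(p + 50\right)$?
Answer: $\frac{1}{648312} \approx 1.5425 \cdot 10^{-6}$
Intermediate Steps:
$f{\left(p \right)} = 2 p \left(50 + p\right)$
$x{\left(W \right)} = \frac{3}{8} + \frac{W}{8}$ ($x{\left(W \right)} = \frac{W + 3}{8} = \frac{3 + W}{8} = \frac{3}{8} + \frac{W}{8}$)
$H{\left(w \right)} = -2184 + 672 w$ ($H{\left(w \right)} = 2 w \left(0 + \frac{6}{w}\right) \left(50 + w \left(0 + \frac{6}{w}\right)\right) \left(w + \left(\frac{3}{8} + \frac{1}{8} \left(-29\right)\right)\right) = 2 w \frac{6}{w} \left(50 + w \frac{6}{w}\right) \left(w + \left(\frac{3}{8} - \frac{29}{8}\right)\right) = 2 \cdot 6 \left(50 + 6\right) \left(w - \frac{13}{4}\right) = 2 \cdot 6 \cdot 56 \left(- \frac{13}{4} + w\right) = 672 \left(- \frac{13}{4} + w\right) = -2184 + 672 w$)
$\frac{1}{H{\left(968 \right)}} = \frac{1}{-2184 + 672 \cdot 968} = \frac{1}{-2184 + 650496} = \frac{1}{648312}$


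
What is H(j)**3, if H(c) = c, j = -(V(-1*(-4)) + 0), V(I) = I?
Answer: -64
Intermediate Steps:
j = -4 (j = -(-1*(-4) + 0) = -(4 + 0) = -1*4 = -4)
H(j)**3 = (-4)**3 = -64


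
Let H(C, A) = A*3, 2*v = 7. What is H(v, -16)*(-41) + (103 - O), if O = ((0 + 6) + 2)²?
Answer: 2007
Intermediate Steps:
v = 7/2 (v = (½)*7 = 7/2 ≈ 3.5000)
O = 64 (O = (6 + 2)² = 8² = 64)
H(C, A) = 3*A
H(v, -16)*(-41) + (103 - O) = (3*(-16))*(-41) + (103 - 1*64) = -48*(-41) + (103 - 64) = 1968 + 39 = 2007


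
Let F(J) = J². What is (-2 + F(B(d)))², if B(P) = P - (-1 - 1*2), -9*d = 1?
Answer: 264196/6561 ≈ 40.268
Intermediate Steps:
d = -⅑ (d = -⅑*1 = -⅑ ≈ -0.11111)
B(P) = 3 + P (B(P) = P - (-1 - 2) = P - 1*(-3) = P + 3 = 3 + P)
(-2 + F(B(d)))² = (-2 + (3 - ⅑)²)² = (-2 + (26/9)²)² = (-2 + 676/81)² = (514/81)² = 264196/6561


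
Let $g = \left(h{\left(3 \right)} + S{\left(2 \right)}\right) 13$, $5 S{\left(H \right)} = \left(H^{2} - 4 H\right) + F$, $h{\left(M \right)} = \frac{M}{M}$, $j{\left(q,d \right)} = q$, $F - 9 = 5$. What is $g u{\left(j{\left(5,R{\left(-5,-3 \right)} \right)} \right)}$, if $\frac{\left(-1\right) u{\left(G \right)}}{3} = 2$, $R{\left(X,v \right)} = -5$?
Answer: $-234$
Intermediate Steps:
$F = 14$ ($F = 9 + 5 = 14$)
$h{\left(M \right)} = 1$
$S{\left(H \right)} = \frac{14}{5} - \frac{4 H}{5} + \frac{H^{2}}{5}$ ($S{\left(H \right)} = \frac{\left(H^{2} - 4 H\right) + 14}{5} = \frac{14 + H^{2} - 4 H}{5} = \frac{14}{5} - \frac{4 H}{5} + \frac{H^{2}}{5}$)
$g = 39$ ($g = \left(1 + \left(\frac{14}{5} - \frac{8}{5} + \frac{2^{2}}{5}\right)\right) 13 = \left(1 + \left(\frac{14}{5} - \frac{8}{5} + \frac{1}{5} \cdot 4\right)\right) 13 = \left(1 + \left(\frac{14}{5} - \frac{8}{5} + \frac{4}{5}\right)\right) 13 = \left(1 + 2\right) 13 = 3 \cdot 13 = 39$)
$u{\left(G \right)} = -6$ ($u{\left(G \right)} = \left(-3\right) 2 = -6$)
$g u{\left(j{\left(5,R{\left(-5,-3 \right)} \right)} \right)} = 39 \left(-6\right) = -234$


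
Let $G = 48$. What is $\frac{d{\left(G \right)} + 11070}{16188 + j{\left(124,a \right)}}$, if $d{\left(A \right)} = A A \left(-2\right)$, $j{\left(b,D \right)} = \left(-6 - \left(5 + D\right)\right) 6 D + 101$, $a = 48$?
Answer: $- \frac{6462}{703} \approx -9.192$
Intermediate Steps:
$j{\left(b,D \right)} = 101 + D \left(-66 - 6 D\right)$ ($j{\left(b,D \right)} = \left(-11 - D\right) 6 D + 101 = \left(-66 - 6 D\right) D + 101 = D \left(-66 - 6 D\right) + 101 = 101 + D \left(-66 - 6 D\right)$)
$d{\left(A \right)} = - 2 A^{2}$ ($d{\left(A \right)} = A^{2} \left(-2\right) = - 2 A^{2}$)
$\frac{d{\left(G \right)} + 11070}{16188 + j{\left(124,a \right)}} = \frac{- 2 \cdot 48^{2} + 11070}{16188 - \left(3067 + 13824\right)} = \frac{\left(-2\right) 2304 + 11070}{16188 - 16891} = \frac{-4608 + 11070}{16188 - 16891} = \frac{6462}{16188 - 16891} = \frac{6462}{-703} = 6462 \left(- \frac{1}{703}\right) = - \frac{6462}{703}$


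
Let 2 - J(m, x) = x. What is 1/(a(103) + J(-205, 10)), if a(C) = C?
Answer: 1/95 ≈ 0.010526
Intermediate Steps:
J(m, x) = 2 - x
1/(a(103) + J(-205, 10)) = 1/(103 + (2 - 1*10)) = 1/(103 + (2 - 10)) = 1/(103 - 8) = 1/95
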